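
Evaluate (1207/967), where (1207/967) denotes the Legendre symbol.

(1207/967)
  = (240/967)    [1207 ≡ 240 mod 967]
  = (15/967)    [967 ≡ 7 mod 8 ⇒ (2/967)^4 = +1]
  = -(967/15)    [QR: both ≡ 3 mod 4, sign flips]
  = -(7/15)    [967 ≡ 7 mod 15]
  = (15/7)    [QR: both ≡ 3 mod 4, sign flips]
  = (1/7)    [15 ≡ 1 mod 7]
  = 1    [(1/7) = 1]

1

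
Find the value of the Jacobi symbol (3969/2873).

(3969/2873)
  = (1096/2873)    [3969 ≡ 1096 mod 2873]
  = (137/2873)    [2873 ≡ 1 mod 8 ⇒ (2/2873)^3 = +1]
  = (2873/137)    [QR: 137 ≡ 1 mod 4, sign kept]
  = (133/137)    [2873 ≡ 133 mod 137]
  = (137/133)    [QR: 133 ≡ 1 mod 4, sign kept]
  = (4/133)    [137 ≡ 4 mod 133]
  = (1/133)    [133 ≡ 5 mod 8 ⇒ (2/133)^2 = +1]
  = 1    [(1/133) = 1]

1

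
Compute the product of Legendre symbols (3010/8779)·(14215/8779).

By multiplicativity, (3010·14215/8779) = (3010/8779)·(14215/8779).
First factor (3010/8779):
Factor out 2: 3010 = 2·1505. Since 8779 ≡ 3 (mod 8), (2/8779) = -1. Now have -(1505/8779).
1505 ≡ 1 (mod 4), so quadratic reciprocity gives (1505/8779) = (8779/1505). Reduce: 8779 ≡ 1254 (mod 1505). Now have -(1254/1505).
Factor out 2: 1254 = 2·627. Since 1505 ≡ 1 (mod 8), (2/1505) = +1. Now have -(627/1505).
1505 ≡ 1 (mod 4), so quadratic reciprocity gives (627/1505) = (1505/627). Reduce: 1505 ≡ 251 (mod 627). Now have -(251/627).
Both 251 ≡ 3 and 627 ≡ 3 (mod 4), so reciprocity gives (251/627) = -(627/251). Reduce: 627 ≡ 125 (mod 251). Now have (125/251).
125 ≡ 1 (mod 4), so quadratic reciprocity gives (125/251) = (251/125). Reduce: 251 ≡ 1 (mod 125). Now have (1/125).
(1/125) = 1. Collecting the sign factors: 1.
Second factor (14215/8779):
Reduce the numerator: 14215 ≡ 5436 (mod 8779), so (14215/8779) = (5436/8779).
Factor out 2: 5436 = 2^2·1359. Since 8779 ≡ 3 (mod 8), (2/8779) = -1, and (2/8779)^2 = +1. Now have (1359/8779).
Both 1359 ≡ 3 and 8779 ≡ 3 (mod 4), so reciprocity gives (1359/8779) = -(8779/1359). Reduce: 8779 ≡ 625 (mod 1359). Now have -(625/1359).
625 ≡ 1 (mod 4), so quadratic reciprocity gives (625/1359) = (1359/625). Reduce: 1359 ≡ 109 (mod 625). Now have -(109/625).
109 ≡ 1 (mod 4), so quadratic reciprocity gives (109/625) = (625/109). Reduce: 625 ≡ 80 (mod 109). Now have -(80/109).
Factor out 2: 80 = 2^4·5. Since 109 ≡ 5 (mod 8), (2/109) = -1, and (2/109)^4 = +1. Now have -(5/109).
5 ≡ 1 (mod 4), so quadratic reciprocity gives (5/109) = (109/5). Reduce: 109 ≡ 4 (mod 5). Now have -(4/5).
Factor out 2: 4 = 2^2. Since 5 ≡ 5 (mod 8), (2/5) = -1, and (2/5)^2 = +1. Now have -(1/5).
(1/5) = 1. Collecting the sign factors: -1.
Product: (1)·(-1) = -1.

-1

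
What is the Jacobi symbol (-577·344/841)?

By multiplicativity, (-577·344/841) = (-577/841)·(344/841).
First factor (-577/841):
Reduce the numerator: -577 ≡ 264 (mod 841), so (-577/841) = (264/841).
Factor out 2: 264 = 2^3·33. Since 841 ≡ 1 (mod 8), (2/841) = +1, and (2/841)^3 = +1. Now have (33/841).
33 ≡ 1 (mod 4), so quadratic reciprocity gives (33/841) = (841/33). Reduce: 841 ≡ 16 (mod 33). Now have (16/33).
Factor out 2: 16 = 2^4. Since 33 ≡ 1 (mod 8), (2/33) = +1, and (2/33)^4 = +1. Now have (1/33).
(1/33) = 1. Collecting the sign factors: 1.
Second factor (344/841):
Factor out 2: 344 = 2^3·43. Since 841 ≡ 1 (mod 8), (2/841) = +1, and (2/841)^3 = +1. Now have (43/841).
841 ≡ 1 (mod 4), so quadratic reciprocity gives (43/841) = (841/43). Reduce: 841 ≡ 24 (mod 43). Now have (24/43).
Factor out 2: 24 = 2^3·3. Since 43 ≡ 3 (mod 8), (2/43) = -1, and (2/43)^3 = -1. Now have -(3/43).
Both 3 ≡ 3 and 43 ≡ 3 (mod 4), so reciprocity gives (3/43) = -(43/3). Reduce: 43 ≡ 1 (mod 3). Now have (1/3).
(1/3) = 1. Collecting the sign factors: 1.
Product: (1)·(1) = 1.

1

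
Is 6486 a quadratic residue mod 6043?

(6486|6043)
  = (443|6043)    [6486 ≡ 443 mod 6043]
  = -(6043|443)    [QR: both ≡ 3 mod 4, sign flips]
  = -(284|443)    [6043 ≡ 284 mod 443]
  = -(71|443)    [443 ≡ 3 mod 8 ⇒ (2|443)^2 = +1]
  = (443|71)    [QR: both ≡ 3 mod 4, sign flips]
  = (17|71)    [443 ≡ 17 mod 71]
  = (71|17)    [QR: 17 ≡ 1 mod 4, sign kept]
  = (3|17)    [71 ≡ 3 mod 17]
  = (17|3)    [QR: 17 ≡ 1 mod 4, sign kept]
  = (2|3)    [17 ≡ 2 mod 3]
  = -(1|3)    [3 ≡ 3 mod 8 ⇒ (2|3) = -1]
  = -1    [(1|3) = 1]
(6486|6043) = -1, and 6043 is prime, so 6486 is not a quadratic residue mod 6043.

no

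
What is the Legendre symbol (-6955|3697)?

-1

(-6955|3697)
  = (439|3697)    [-6955 ≡ 439 mod 3697]
  = (3697|439)    [QR: 3697 ≡ 1 mod 4, sign kept]
  = (185|439)    [3697 ≡ 185 mod 439]
  = (439|185)    [QR: 185 ≡ 1 mod 4, sign kept]
  = (69|185)    [439 ≡ 69 mod 185]
  = (185|69)    [QR: 69 ≡ 1 mod 4, sign kept]
  = (47|69)    [185 ≡ 47 mod 69]
  = (69|47)    [QR: 69 ≡ 1 mod 4, sign kept]
  = (22|47)    [69 ≡ 22 mod 47]
  = (11|47)    [47 ≡ 7 mod 8 ⇒ (2|47) = +1]
  = -(47|11)    [QR: both ≡ 3 mod 4, sign flips]
  = -(3|11)    [47 ≡ 3 mod 11]
  = (11|3)    [QR: both ≡ 3 mod 4, sign flips]
  = (2|3)    [11 ≡ 2 mod 3]
  = -(1|3)    [3 ≡ 3 mod 8 ⇒ (2|3) = -1]
  = -1    [(1|3) = 1]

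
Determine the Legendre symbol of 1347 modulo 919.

Reduce the numerator: 1347 ≡ 428 (mod 919), so (1347|919) = (428|919).
Factor out 2: 428 = 2^2·107. Since 919 ≡ 7 (mod 8), (2|919) = +1, and (2|919)^2 = +1. Now have (107|919).
Both 107 ≡ 3 and 919 ≡ 3 (mod 4), so reciprocity gives (107|919) = -(919|107). Reduce: 919 ≡ 63 (mod 107). Now have -(63|107).
Both 63 ≡ 3 and 107 ≡ 3 (mod 4), so reciprocity gives (63|107) = -(107|63). Reduce: 107 ≡ 44 (mod 63). Now have (44|63).
Factor out 2: 44 = 2^2·11. Since 63 ≡ 7 (mod 8), (2|63) = +1, and (2|63)^2 = +1. Now have (11|63).
Both 11 ≡ 3 and 63 ≡ 3 (mod 4), so reciprocity gives (11|63) = -(63|11). Reduce: 63 ≡ 8 (mod 11). Now have -(8|11).
Factor out 2: 8 = 2^3. Since 11 ≡ 3 (mod 8), (2|11) = -1, and (2|11)^3 = -1. Now have (1|11).
(1|11) = 1. Collecting the sign factors: 1.

1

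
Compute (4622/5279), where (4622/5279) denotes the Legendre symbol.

(4622/5279)
  = (2311/5279)    [5279 ≡ 7 mod 8 ⇒ (2/5279) = +1]
  = -(5279/2311)    [QR: both ≡ 3 mod 4, sign flips]
  = -(657/2311)    [5279 ≡ 657 mod 2311]
  = -(2311/657)    [QR: 657 ≡ 1 mod 4, sign kept]
  = -(340/657)    [2311 ≡ 340 mod 657]
  = -(85/657)    [657 ≡ 1 mod 8 ⇒ (2/657)^2 = +1]
  = -(657/85)    [QR: 85 ≡ 1 mod 4, sign kept]
  = -(62/85)    [657 ≡ 62 mod 85]
  = (31/85)    [85 ≡ 5 mod 8 ⇒ (2/85) = -1]
  = (85/31)    [QR: 85 ≡ 1 mod 4, sign kept]
  = (23/31)    [85 ≡ 23 mod 31]
  = -(31/23)    [QR: both ≡ 3 mod 4, sign flips]
  = -(8/23)    [31 ≡ 8 mod 23]
  = -(1/23)    [23 ≡ 7 mod 8 ⇒ (2/23)^3 = +1]
  = -1    [(1/23) = 1]

-1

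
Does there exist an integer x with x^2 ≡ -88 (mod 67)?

(-88/67)
  = -(88/67)    [67 ≡ 3 mod 4 ⇒ (-1/67) = -1]
  = -(21/67)    [88 ≡ 21 mod 67]
  = -(67/21)    [QR: 21 ≡ 1 mod 4, sign kept]
  = -(4/21)    [67 ≡ 4 mod 21]
  = -(1/21)    [21 ≡ 5 mod 8 ⇒ (2/21)^2 = +1]
  = -1    [(1/21) = 1]
(-88/67) = -1, and 67 is prime, so -88 is not a quadratic residue mod 67.

no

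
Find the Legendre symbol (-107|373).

1

(-107|373)
  = (266|373)    [-107 ≡ 266 mod 373]
  = -(133|373)    [373 ≡ 5 mod 8 ⇒ (2|373) = -1]
  = -(373|133)    [QR: 133 ≡ 1 mod 4, sign kept]
  = -(107|133)    [373 ≡ 107 mod 133]
  = -(133|107)    [QR: 133 ≡ 1 mod 4, sign kept]
  = -(26|107)    [133 ≡ 26 mod 107]
  = (13|107)    [107 ≡ 3 mod 8 ⇒ (2|107) = -1]
  = (107|13)    [QR: 13 ≡ 1 mod 4, sign kept]
  = (3|13)    [107 ≡ 3 mod 13]
  = (13|3)    [QR: 13 ≡ 1 mod 4, sign kept]
  = (1|3)    [13 ≡ 1 mod 3]
  = 1    [(1|3) = 1]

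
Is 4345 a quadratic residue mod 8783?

yes

(4345/8783)
  = (8783/4345)    [QR: 4345 ≡ 1 mod 4, sign kept]
  = (93/4345)    [8783 ≡ 93 mod 4345]
  = (4345/93)    [QR: 93 ≡ 1 mod 4, sign kept]
  = (67/93)    [4345 ≡ 67 mod 93]
  = (93/67)    [QR: 93 ≡ 1 mod 4, sign kept]
  = (26/67)    [93 ≡ 26 mod 67]
  = -(13/67)    [67 ≡ 3 mod 8 ⇒ (2/67) = -1]
  = -(67/13)    [QR: 13 ≡ 1 mod 4, sign kept]
  = -(2/13)    [67 ≡ 2 mod 13]
  = (1/13)    [13 ≡ 5 mod 8 ⇒ (2/13) = -1]
  = 1    [(1/13) = 1]
(4345/8783) = 1, and 8783 is prime, so 4345 is a quadratic residue mod 8783.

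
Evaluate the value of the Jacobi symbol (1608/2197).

1

Factor out 2: 1608 = 2^3·201. Since 2197 ≡ 5 (mod 8), (2/2197) = -1, and (2/2197)^3 = -1. Now have -(201/2197).
201 ≡ 1 (mod 4), so quadratic reciprocity gives (201/2197) = (2197/201). Reduce: 2197 ≡ 187 (mod 201). Now have -(187/201).
201 ≡ 1 (mod 4), so quadratic reciprocity gives (187/201) = (201/187). Reduce: 201 ≡ 14 (mod 187). Now have -(14/187).
Factor out 2: 14 = 2·7. Since 187 ≡ 3 (mod 8), (2/187) = -1. Now have (7/187).
Both 7 ≡ 3 and 187 ≡ 3 (mod 4), so reciprocity gives (7/187) = -(187/7). Reduce: 187 ≡ 5 (mod 7). Now have -(5/7).
5 ≡ 1 (mod 4), so quadratic reciprocity gives (5/7) = (7/5). Reduce: 7 ≡ 2 (mod 5). Now have -(2/5).
Factor out 2: 2 = 2. Since 5 ≡ 5 (mod 8), (2/5) = -1. Now have (1/5).
(1/5) = 1. Collecting the sign factors: 1.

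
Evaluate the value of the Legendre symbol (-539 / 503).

-1

(-539 / 503)
  = -(539 / 503)    [503 ≡ 3 mod 4 ⇒ (-1 / 503) = -1]
  = -(36 / 503)    [539 ≡ 36 mod 503]
  = -(9 / 503)    [503 ≡ 7 mod 8 ⇒ (2 / 503)^2 = +1]
  = -(503 / 9)    [QR: 9 ≡ 1 mod 4, sign kept]
  = -(8 / 9)    [503 ≡ 8 mod 9]
  = -(1 / 9)    [9 ≡ 1 mod 8 ⇒ (2 / 9)^3 = +1]
  = -1    [(1 / 9) = 1]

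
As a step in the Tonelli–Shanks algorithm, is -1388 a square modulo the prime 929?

Pull out -1: (-1388/929) = (-1/929)·(1388/929). Since 929 ≡ 1 (mod 4), (-1/929) = +1. Now have (1388/929).
Reduce the numerator: 1388 ≡ 459 (mod 929), so (1388/929) = (459/929).
929 ≡ 1 (mod 4), so quadratic reciprocity gives (459/929) = (929/459). Reduce: 929 ≡ 11 (mod 459). Now have (11/459).
Both 11 ≡ 3 and 459 ≡ 3 (mod 4), so reciprocity gives (11/459) = -(459/11). Reduce: 459 ≡ 8 (mod 11). Now have -(8/11).
Factor out 2: 8 = 2^3. Since 11 ≡ 3 (mod 8), (2/11) = -1, and (2/11)^3 = -1. Now have (1/11).
(1/11) = 1. Collecting the sign factors: 1.
The Legendre symbol is 1, so x^2 ≡ -1388 (mod 929) has solution.

yes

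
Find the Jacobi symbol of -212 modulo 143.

-1

Reduce the numerator: -212 ≡ 74 (mod 143), so (-212/143) = (74/143).
Factor out 2: 74 = 2·37. Since 143 ≡ 7 (mod 8), (2/143) = +1. Now have (37/143).
37 ≡ 1 (mod 4), so quadratic reciprocity gives (37/143) = (143/37). Reduce: 143 ≡ 32 (mod 37). Now have (32/37).
Factor out 2: 32 = 2^5. Since 37 ≡ 5 (mod 8), (2/37) = -1, and (2/37)^5 = -1. Now have -(1/37).
(1/37) = 1. Collecting the sign factors: -1.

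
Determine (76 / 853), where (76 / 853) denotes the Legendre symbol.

Factor out 2: 76 = 2^2·19. Since 853 ≡ 5 (mod 8), (2 / 853) = -1, and (2 / 853)^2 = +1. Now have (19 / 853).
853 ≡ 1 (mod 4), so quadratic reciprocity gives (19 / 853) = (853 / 19). Reduce: 853 ≡ 17 (mod 19). Now have (17 / 19).
17 ≡ 1 (mod 4), so quadratic reciprocity gives (17 / 19) = (19 / 17). Reduce: 19 ≡ 2 (mod 17). Now have (2 / 17).
Factor out 2: 2 = 2. Since 17 ≡ 1 (mod 8), (2 / 17) = +1. Now have (1 / 17).
(1 / 17) = 1. Collecting the sign factors: 1.

1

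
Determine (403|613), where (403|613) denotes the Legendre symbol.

1

613 ≡ 1 (mod 4), so quadratic reciprocity gives (403|613) = (613|403). Reduce: 613 ≡ 210 (mod 403). Now have (210|403).
Factor out 2: 210 = 2·105. Since 403 ≡ 3 (mod 8), (2|403) = -1. Now have -(105|403).
105 ≡ 1 (mod 4), so quadratic reciprocity gives (105|403) = (403|105). Reduce: 403 ≡ 88 (mod 105). Now have -(88|105).
Factor out 2: 88 = 2^3·11. Since 105 ≡ 1 (mod 8), (2|105) = +1, and (2|105)^3 = +1. Now have -(11|105).
105 ≡ 1 (mod 4), so quadratic reciprocity gives (11|105) = (105|11). Reduce: 105 ≡ 6 (mod 11). Now have -(6|11).
Factor out 2: 6 = 2·3. Since 11 ≡ 3 (mod 8), (2|11) = -1. Now have (3|11).
Both 3 ≡ 3 and 11 ≡ 3 (mod 4), so reciprocity gives (3|11) = -(11|3). Reduce: 11 ≡ 2 (mod 3). Now have -(2|3).
Factor out 2: 2 = 2. Since 3 ≡ 3 (mod 8), (2|3) = -1. Now have (1|3).
(1|3) = 1. Collecting the sign factors: 1.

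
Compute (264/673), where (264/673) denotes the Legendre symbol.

(264/673)
  = (33/673)    [673 ≡ 1 mod 8 ⇒ (2/673)^3 = +1]
  = (673/33)    [QR: 33 ≡ 1 mod 4, sign kept]
  = (13/33)    [673 ≡ 13 mod 33]
  = (33/13)    [QR: 13 ≡ 1 mod 4, sign kept]
  = (7/13)    [33 ≡ 7 mod 13]
  = (13/7)    [QR: 13 ≡ 1 mod 4, sign kept]
  = (6/7)    [13 ≡ 6 mod 7]
  = (3/7)    [7 ≡ 7 mod 8 ⇒ (2/7) = +1]
  = -(7/3)    [QR: both ≡ 3 mod 4, sign flips]
  = -(1/3)    [7 ≡ 1 mod 3]
  = -1    [(1/3) = 1]

-1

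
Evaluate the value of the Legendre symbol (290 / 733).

-1

Factor out 2: 290 = 2·145. Since 733 ≡ 5 (mod 8), (2 / 733) = -1. Now have -(145 / 733).
145 ≡ 1 (mod 4), so quadratic reciprocity gives (145 / 733) = (733 / 145). Reduce: 733 ≡ 8 (mod 145). Now have -(8 / 145).
Factor out 2: 8 = 2^3. Since 145 ≡ 1 (mod 8), (2 / 145) = +1, and (2 / 145)^3 = +1. Now have -(1 / 145).
(1 / 145) = 1. Collecting the sign factors: -1.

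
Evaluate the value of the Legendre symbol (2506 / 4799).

1

Factor out 2: 2506 = 2·1253. Since 4799 ≡ 7 (mod 8), (2 / 4799) = +1. Now have (1253 / 4799).
1253 ≡ 1 (mod 4), so quadratic reciprocity gives (1253 / 4799) = (4799 / 1253). Reduce: 4799 ≡ 1040 (mod 1253). Now have (1040 / 1253).
Factor out 2: 1040 = 2^4·65. Since 1253 ≡ 5 (mod 8), (2 / 1253) = -1, and (2 / 1253)^4 = +1. Now have (65 / 1253).
65 ≡ 1 (mod 4), so quadratic reciprocity gives (65 / 1253) = (1253 / 65). Reduce: 1253 ≡ 18 (mod 65). Now have (18 / 65).
Factor out 2: 18 = 2·9. Since 65 ≡ 1 (mod 8), (2 / 65) = +1. Now have (9 / 65).
9 ≡ 1 (mod 4), so quadratic reciprocity gives (9 / 65) = (65 / 9). Reduce: 65 ≡ 2 (mod 9). Now have (2 / 9).
Factor out 2: 2 = 2. Since 9 ≡ 1 (mod 8), (2 / 9) = +1. Now have (1 / 9).
(1 / 9) = 1. Collecting the sign factors: 1.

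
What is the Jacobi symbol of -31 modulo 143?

1

Reduce the numerator: -31 ≡ 112 (mod 143), so (-31|143) = (112|143).
Factor out 2: 112 = 2^4·7. Since 143 ≡ 7 (mod 8), (2|143) = +1, and (2|143)^4 = +1. Now have (7|143).
Both 7 ≡ 3 and 143 ≡ 3 (mod 4), so reciprocity gives (7|143) = -(143|7). Reduce: 143 ≡ 3 (mod 7). Now have -(3|7).
Both 3 ≡ 3 and 7 ≡ 3 (mod 4), so reciprocity gives (3|7) = -(7|3). Reduce: 7 ≡ 1 (mod 3). Now have (1|3).
(1|3) = 1. Collecting the sign factors: 1.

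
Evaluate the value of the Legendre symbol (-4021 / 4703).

1

Reduce the numerator: -4021 ≡ 682 (mod 4703), so (-4021 / 4703) = (682 / 4703).
Factor out 2: 682 = 2·341. Since 4703 ≡ 7 (mod 8), (2 / 4703) = +1. Now have (341 / 4703).
341 ≡ 1 (mod 4), so quadratic reciprocity gives (341 / 4703) = (4703 / 341). Reduce: 4703 ≡ 270 (mod 341). Now have (270 / 341).
Factor out 2: 270 = 2·135. Since 341 ≡ 5 (mod 8), (2 / 341) = -1. Now have -(135 / 341).
341 ≡ 1 (mod 4), so quadratic reciprocity gives (135 / 341) = (341 / 135). Reduce: 341 ≡ 71 (mod 135). Now have -(71 / 135).
Both 71 ≡ 3 and 135 ≡ 3 (mod 4), so reciprocity gives (71 / 135) = -(135 / 71). Reduce: 135 ≡ 64 (mod 71). Now have (64 / 71).
Factor out 2: 64 = 2^6. Since 71 ≡ 7 (mod 8), (2 / 71) = +1, and (2 / 71)^6 = +1. Now have (1 / 71).
(1 / 71) = 1. Collecting the sign factors: 1.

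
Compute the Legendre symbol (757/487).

1

Reduce the numerator: 757 ≡ 270 (mod 487), so (757/487) = (270/487).
Factor out 2: 270 = 2·135. Since 487 ≡ 7 (mod 8), (2/487) = +1. Now have (135/487).
Both 135 ≡ 3 and 487 ≡ 3 (mod 4), so reciprocity gives (135/487) = -(487/135). Reduce: 487 ≡ 82 (mod 135). Now have -(82/135).
Factor out 2: 82 = 2·41. Since 135 ≡ 7 (mod 8), (2/135) = +1. Now have -(41/135).
41 ≡ 1 (mod 4), so quadratic reciprocity gives (41/135) = (135/41). Reduce: 135 ≡ 12 (mod 41). Now have -(12/41).
Factor out 2: 12 = 2^2·3. Since 41 ≡ 1 (mod 8), (2/41) = +1, and (2/41)^2 = +1. Now have -(3/41).
41 ≡ 1 (mod 4), so quadratic reciprocity gives (3/41) = (41/3). Reduce: 41 ≡ 2 (mod 3). Now have -(2/3).
Factor out 2: 2 = 2. Since 3 ≡ 3 (mod 8), (2/3) = -1. Now have (1/3).
(1/3) = 1. Collecting the sign factors: 1.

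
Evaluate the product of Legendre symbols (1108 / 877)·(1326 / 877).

By multiplicativity, (1108·1326 / 877) = (1108 / 877)·(1326 / 877).
First factor (1108 / 877):
Reduce the numerator: 1108 ≡ 231 (mod 877), so (1108 / 877) = (231 / 877).
877 ≡ 1 (mod 4), so quadratic reciprocity gives (231 / 877) = (877 / 231). Reduce: 877 ≡ 184 (mod 231). Now have (184 / 231).
Factor out 2: 184 = 2^3·23. Since 231 ≡ 7 (mod 8), (2 / 231) = +1, and (2 / 231)^3 = +1. Now have (23 / 231).
Both 23 ≡ 3 and 231 ≡ 3 (mod 4), so reciprocity gives (23 / 231) = -(231 / 23). Reduce: 231 ≡ 1 (mod 23). Now have -(1 / 23).
(1 / 23) = 1. Collecting the sign factors: -1.
Second factor (1326 / 877):
Reduce the numerator: 1326 ≡ 449 (mod 877), so (1326 / 877) = (449 / 877).
449 ≡ 1 (mod 4), so quadratic reciprocity gives (449 / 877) = (877 / 449). Reduce: 877 ≡ 428 (mod 449). Now have (428 / 449).
Factor out 2: 428 = 2^2·107. Since 449 ≡ 1 (mod 8), (2 / 449) = +1, and (2 / 449)^2 = +1. Now have (107 / 449).
449 ≡ 1 (mod 4), so quadratic reciprocity gives (107 / 449) = (449 / 107). Reduce: 449 ≡ 21 (mod 107). Now have (21 / 107).
21 ≡ 1 (mod 4), so quadratic reciprocity gives (21 / 107) = (107 / 21). Reduce: 107 ≡ 2 (mod 21). Now have (2 / 21).
Factor out 2: 2 = 2. Since 21 ≡ 5 (mod 8), (2 / 21) = -1. Now have -(1 / 21).
(1 / 21) = 1. Collecting the sign factors: -1.
Product: (-1)·(-1) = 1.

1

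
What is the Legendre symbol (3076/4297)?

1

(3076/4297)
  = (769/4297)    [4297 ≡ 1 mod 8 ⇒ (2/4297)^2 = +1]
  = (4297/769)    [QR: 769 ≡ 1 mod 4, sign kept]
  = (452/769)    [4297 ≡ 452 mod 769]
  = (113/769)    [769 ≡ 1 mod 8 ⇒ (2/769)^2 = +1]
  = (769/113)    [QR: 113 ≡ 1 mod 4, sign kept]
  = (91/113)    [769 ≡ 91 mod 113]
  = (113/91)    [QR: 113 ≡ 1 mod 4, sign kept]
  = (22/91)    [113 ≡ 22 mod 91]
  = -(11/91)    [91 ≡ 3 mod 8 ⇒ (2/91) = -1]
  = (91/11)    [QR: both ≡ 3 mod 4, sign flips]
  = (3/11)    [91 ≡ 3 mod 11]
  = -(11/3)    [QR: both ≡ 3 mod 4, sign flips]
  = -(2/3)    [11 ≡ 2 mod 3]
  = (1/3)    [3 ≡ 3 mod 8 ⇒ (2/3) = -1]
  = 1    [(1/3) = 1]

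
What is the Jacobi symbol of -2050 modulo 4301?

-1

Pull out -1: (-2050/4301) = (-1/4301)·(2050/4301). Since 4301 ≡ 1 (mod 4), (-1/4301) = +1. Now have (2050/4301).
Factor out 2: 2050 = 2·1025. Since 4301 ≡ 5 (mod 8), (2/4301) = -1. Now have -(1025/4301).
1025 ≡ 1 (mod 4), so quadratic reciprocity gives (1025/4301) = (4301/1025). Reduce: 4301 ≡ 201 (mod 1025). Now have -(201/1025).
201 ≡ 1 (mod 4), so quadratic reciprocity gives (201/1025) = (1025/201). Reduce: 1025 ≡ 20 (mod 201). Now have -(20/201).
Factor out 2: 20 = 2^2·5. Since 201 ≡ 1 (mod 8), (2/201) = +1, and (2/201)^2 = +1. Now have -(5/201).
5 ≡ 1 (mod 4), so quadratic reciprocity gives (5/201) = (201/5). Reduce: 201 ≡ 1 (mod 5). Now have -(1/5).
(1/5) = 1. Collecting the sign factors: -1.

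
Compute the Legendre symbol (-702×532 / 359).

By multiplicativity, (-702·532 / 359) = (-702 / 359)·(532 / 359).
First factor (-702 / 359):
Reduce the numerator: -702 ≡ 16 (mod 359), so (-702 / 359) = (16 / 359).
Factor out 2: 16 = 2^4. Since 359 ≡ 7 (mod 8), (2 / 359) = +1, and (2 / 359)^4 = +1. Now have (1 / 359).
(1 / 359) = 1. Collecting the sign factors: 1.
Second factor (532 / 359):
Reduce the numerator: 532 ≡ 173 (mod 359), so (532 / 359) = (173 / 359).
173 ≡ 1 (mod 4), so quadratic reciprocity gives (173 / 359) = (359 / 173). Reduce: 359 ≡ 13 (mod 173). Now have (13 / 173).
13 ≡ 1 (mod 4), so quadratic reciprocity gives (13 / 173) = (173 / 13). Reduce: 173 ≡ 4 (mod 13). Now have (4 / 13).
Factor out 2: 4 = 2^2. Since 13 ≡ 5 (mod 8), (2 / 13) = -1, and (2 / 13)^2 = +1. Now have (1 / 13).
(1 / 13) = 1. Collecting the sign factors: 1.
Product: (1)·(1) = 1.

1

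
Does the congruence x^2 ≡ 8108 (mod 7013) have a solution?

Reduce the numerator: 8108 ≡ 1095 (mod 7013), so (8108/7013) = (1095/7013).
7013 ≡ 1 (mod 4), so quadratic reciprocity gives (1095/7013) = (7013/1095). Reduce: 7013 ≡ 443 (mod 1095). Now have (443/1095).
Both 443 ≡ 3 and 1095 ≡ 3 (mod 4), so reciprocity gives (443/1095) = -(1095/443). Reduce: 1095 ≡ 209 (mod 443). Now have -(209/443).
209 ≡ 1 (mod 4), so quadratic reciprocity gives (209/443) = (443/209). Reduce: 443 ≡ 25 (mod 209). Now have -(25/209).
25 ≡ 1 (mod 4), so quadratic reciprocity gives (25/209) = (209/25). Reduce: 209 ≡ 9 (mod 25). Now have -(9/25).
9 ≡ 1 (mod 4), so quadratic reciprocity gives (9/25) = (25/9). Reduce: 25 ≡ 7 (mod 9). Now have -(7/9).
9 ≡ 1 (mod 4), so quadratic reciprocity gives (7/9) = (9/7). Reduce: 9 ≡ 2 (mod 7). Now have -(2/7).
Factor out 2: 2 = 2. Since 7 ≡ 7 (mod 8), (2/7) = +1. Now have -(1/7).
(1/7) = 1. Collecting the sign factors: -1.
(8108/7013) = -1, and 7013 is prime, so 8108 is not a quadratic residue mod 7013.

no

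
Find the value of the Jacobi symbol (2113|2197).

-1

2113 ≡ 1 (mod 4), so quadratic reciprocity gives (2113|2197) = (2197|2113). Reduce: 2197 ≡ 84 (mod 2113). Now have (84|2113).
Factor out 2: 84 = 2^2·21. Since 2113 ≡ 1 (mod 8), (2|2113) = +1, and (2|2113)^2 = +1. Now have (21|2113).
21 ≡ 1 (mod 4), so quadratic reciprocity gives (21|2113) = (2113|21). Reduce: 2113 ≡ 13 (mod 21). Now have (13|21).
13 ≡ 1 (mod 4), so quadratic reciprocity gives (13|21) = (21|13). Reduce: 21 ≡ 8 (mod 13). Now have (8|13).
Factor out 2: 8 = 2^3. Since 13 ≡ 5 (mod 8), (2|13) = -1, and (2|13)^3 = -1. Now have -(1|13).
(1|13) = 1. Collecting the sign factors: -1.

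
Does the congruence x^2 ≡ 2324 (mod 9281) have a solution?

no

Factor out 2: 2324 = 2^2·581. Since 9281 ≡ 1 (mod 8), (2/9281) = +1, and (2/9281)^2 = +1. Now have (581/9281).
581 ≡ 1 (mod 4), so quadratic reciprocity gives (581/9281) = (9281/581). Reduce: 9281 ≡ 566 (mod 581). Now have (566/581).
Factor out 2: 566 = 2·283. Since 581 ≡ 5 (mod 8), (2/581) = -1. Now have -(283/581).
581 ≡ 1 (mod 4), so quadratic reciprocity gives (283/581) = (581/283). Reduce: 581 ≡ 15 (mod 283). Now have -(15/283).
Both 15 ≡ 3 and 283 ≡ 3 (mod 4), so reciprocity gives (15/283) = -(283/15). Reduce: 283 ≡ 13 (mod 15). Now have (13/15).
13 ≡ 1 (mod 4), so quadratic reciprocity gives (13/15) = (15/13). Reduce: 15 ≡ 2 (mod 13). Now have (2/13).
Factor out 2: 2 = 2. Since 13 ≡ 5 (mod 8), (2/13) = -1. Now have -(1/13).
(1/13) = 1. Collecting the sign factors: -1.
(2324/9281) = -1, and 9281 is prime, so 2324 is not a quadratic residue mod 9281.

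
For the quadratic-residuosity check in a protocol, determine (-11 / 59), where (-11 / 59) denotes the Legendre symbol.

Reduce the numerator: -11 ≡ 48 (mod 59), so (-11 / 59) = (48 / 59).
Factor out 2: 48 = 2^4·3. Since 59 ≡ 3 (mod 8), (2 / 59) = -1, and (2 / 59)^4 = +1. Now have (3 / 59).
Both 3 ≡ 3 and 59 ≡ 3 (mod 4), so reciprocity gives (3 / 59) = -(59 / 3). Reduce: 59 ≡ 2 (mod 3). Now have -(2 / 3).
Factor out 2: 2 = 2. Since 3 ≡ 3 (mod 8), (2 / 3) = -1. Now have (1 / 3).
(1 / 3) = 1. Collecting the sign factors: 1.

1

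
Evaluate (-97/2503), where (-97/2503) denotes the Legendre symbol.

1

(-97/2503)
  = -(97/2503)    [2503 ≡ 3 mod 4 ⇒ (-1/2503) = -1]
  = -(2503/97)    [QR: 97 ≡ 1 mod 4, sign kept]
  = -(78/97)    [2503 ≡ 78 mod 97]
  = -(39/97)    [97 ≡ 1 mod 8 ⇒ (2/97) = +1]
  = -(97/39)    [QR: 97 ≡ 1 mod 4, sign kept]
  = -(19/39)    [97 ≡ 19 mod 39]
  = (39/19)    [QR: both ≡ 3 mod 4, sign flips]
  = (1/19)    [39 ≡ 1 mod 19]
  = 1    [(1/19) = 1]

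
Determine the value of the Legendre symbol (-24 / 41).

(-24 / 41)
  = (17 / 41)    [-24 ≡ 17 mod 41]
  = (41 / 17)    [QR: 17 ≡ 1 mod 4, sign kept]
  = (7 / 17)    [41 ≡ 7 mod 17]
  = (17 / 7)    [QR: 17 ≡ 1 mod 4, sign kept]
  = (3 / 7)    [17 ≡ 3 mod 7]
  = -(7 / 3)    [QR: both ≡ 3 mod 4, sign flips]
  = -(1 / 3)    [7 ≡ 1 mod 3]
  = -1    [(1 / 3) = 1]

-1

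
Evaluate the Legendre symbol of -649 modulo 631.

-1

Reduce the numerator: -649 ≡ 613 (mod 631), so (-649/631) = (613/631).
613 ≡ 1 (mod 4), so quadratic reciprocity gives (613/631) = (631/613). Reduce: 631 ≡ 18 (mod 613). Now have (18/613).
Factor out 2: 18 = 2·9. Since 613 ≡ 5 (mod 8), (2/613) = -1. Now have -(9/613).
9 ≡ 1 (mod 4), so quadratic reciprocity gives (9/613) = (613/9). Reduce: 613 ≡ 1 (mod 9). Now have -(1/9).
(1/9) = 1. Collecting the sign factors: -1.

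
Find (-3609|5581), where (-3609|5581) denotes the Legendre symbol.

-1

Pull out -1: (-3609|5581) = (-1|5581)·(3609|5581). Since 5581 ≡ 1 (mod 4), (-1|5581) = +1. Now have (3609|5581).
3609 ≡ 1 (mod 4), so quadratic reciprocity gives (3609|5581) = (5581|3609). Reduce: 5581 ≡ 1972 (mod 3609). Now have (1972|3609).
Factor out 2: 1972 = 2^2·493. Since 3609 ≡ 1 (mod 8), (2|3609) = +1, and (2|3609)^2 = +1. Now have (493|3609).
493 ≡ 1 (mod 4), so quadratic reciprocity gives (493|3609) = (3609|493). Reduce: 3609 ≡ 158 (mod 493). Now have (158|493).
Factor out 2: 158 = 2·79. Since 493 ≡ 5 (mod 8), (2|493) = -1. Now have -(79|493).
493 ≡ 1 (mod 4), so quadratic reciprocity gives (79|493) = (493|79). Reduce: 493 ≡ 19 (mod 79). Now have -(19|79).
Both 19 ≡ 3 and 79 ≡ 3 (mod 4), so reciprocity gives (19|79) = -(79|19). Reduce: 79 ≡ 3 (mod 19). Now have (3|19).
Both 3 ≡ 3 and 19 ≡ 3 (mod 4), so reciprocity gives (3|19) = -(19|3). Reduce: 19 ≡ 1 (mod 3). Now have -(1|3).
(1|3) = 1. Collecting the sign factors: -1.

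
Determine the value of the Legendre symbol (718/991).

(718/991)
  = (359/991)    [991 ≡ 7 mod 8 ⇒ (2/991) = +1]
  = -(991/359)    [QR: both ≡ 3 mod 4, sign flips]
  = -(273/359)    [991 ≡ 273 mod 359]
  = -(359/273)    [QR: 273 ≡ 1 mod 4, sign kept]
  = -(86/273)    [359 ≡ 86 mod 273]
  = -(43/273)    [273 ≡ 1 mod 8 ⇒ (2/273) = +1]
  = -(273/43)    [QR: 273 ≡ 1 mod 4, sign kept]
  = -(15/43)    [273 ≡ 15 mod 43]
  = (43/15)    [QR: both ≡ 3 mod 4, sign flips]
  = (13/15)    [43 ≡ 13 mod 15]
  = (15/13)    [QR: 13 ≡ 1 mod 4, sign kept]
  = (2/13)    [15 ≡ 2 mod 13]
  = -(1/13)    [13 ≡ 5 mod 8 ⇒ (2/13) = -1]
  = -1    [(1/13) = 1]

-1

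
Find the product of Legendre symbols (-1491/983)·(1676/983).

-1

By multiplicativity, (-1491·1676/983) = (-1491/983)·(1676/983).
First factor (-1491/983):
(-1491/983)
  = (475/983)    [-1491 ≡ 475 mod 983]
  = -(983/475)    [QR: both ≡ 3 mod 4, sign flips]
  = -(33/475)    [983 ≡ 33 mod 475]
  = -(475/33)    [QR: 33 ≡ 1 mod 4, sign kept]
  = -(13/33)    [475 ≡ 13 mod 33]
  = -(33/13)    [QR: 13 ≡ 1 mod 4, sign kept]
  = -(7/13)    [33 ≡ 7 mod 13]
  = -(13/7)    [QR: 13 ≡ 1 mod 4, sign kept]
  = -(6/7)    [13 ≡ 6 mod 7]
  = -(3/7)    [7 ≡ 7 mod 8 ⇒ (2/7) = +1]
  = (7/3)    [QR: both ≡ 3 mod 4, sign flips]
  = (1/3)    [7 ≡ 1 mod 3]
  = 1    [(1/3) = 1]
Second factor (1676/983):
(1676/983)
  = (693/983)    [1676 ≡ 693 mod 983]
  = (983/693)    [QR: 693 ≡ 1 mod 4, sign kept]
  = (290/693)    [983 ≡ 290 mod 693]
  = -(145/693)    [693 ≡ 5 mod 8 ⇒ (2/693) = -1]
  = -(693/145)    [QR: 145 ≡ 1 mod 4, sign kept]
  = -(113/145)    [693 ≡ 113 mod 145]
  = -(145/113)    [QR: 113 ≡ 1 mod 4, sign kept]
  = -(32/113)    [145 ≡ 32 mod 113]
  = -(1/113)    [113 ≡ 1 mod 8 ⇒ (2/113)^5 = +1]
  = -1    [(1/113) = 1]
Product: (1)·(-1) = -1.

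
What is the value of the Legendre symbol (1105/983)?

(1105/983)
  = (122/983)    [1105 ≡ 122 mod 983]
  = (61/983)    [983 ≡ 7 mod 8 ⇒ (2/983) = +1]
  = (983/61)    [QR: 61 ≡ 1 mod 4, sign kept]
  = (7/61)    [983 ≡ 7 mod 61]
  = (61/7)    [QR: 61 ≡ 1 mod 4, sign kept]
  = (5/7)    [61 ≡ 5 mod 7]
  = (7/5)    [QR: 5 ≡ 1 mod 4, sign kept]
  = (2/5)    [7 ≡ 2 mod 5]
  = -(1/5)    [5 ≡ 5 mod 8 ⇒ (2/5) = -1]
  = -1    [(1/5) = 1]

-1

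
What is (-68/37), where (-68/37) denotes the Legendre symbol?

-1

Reduce the numerator: -68 ≡ 6 (mod 37), so (-68/37) = (6/37).
Factor out 2: 6 = 2·3. Since 37 ≡ 5 (mod 8), (2/37) = -1. Now have -(3/37).
37 ≡ 1 (mod 4), so quadratic reciprocity gives (3/37) = (37/3). Reduce: 37 ≡ 1 (mod 3). Now have -(1/3).
(1/3) = 1. Collecting the sign factors: -1.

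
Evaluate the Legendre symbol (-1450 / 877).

-1

Reduce the numerator: -1450 ≡ 304 (mod 877), so (-1450 / 877) = (304 / 877).
Factor out 2: 304 = 2^4·19. Since 877 ≡ 5 (mod 8), (2 / 877) = -1, and (2 / 877)^4 = +1. Now have (19 / 877).
877 ≡ 1 (mod 4), so quadratic reciprocity gives (19 / 877) = (877 / 19). Reduce: 877 ≡ 3 (mod 19). Now have (3 / 19).
Both 3 ≡ 3 and 19 ≡ 3 (mod 4), so reciprocity gives (3 / 19) = -(19 / 3). Reduce: 19 ≡ 1 (mod 3). Now have -(1 / 3).
(1 / 3) = 1. Collecting the sign factors: -1.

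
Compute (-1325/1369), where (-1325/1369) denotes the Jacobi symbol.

1

(-1325/1369)
  = (1325/1369)    [1369 ≡ 1 mod 4 ⇒ (-1/1369) = +1]
  = (1369/1325)    [QR: 1325 ≡ 1 mod 4, sign kept]
  = (44/1325)    [1369 ≡ 44 mod 1325]
  = (11/1325)    [1325 ≡ 5 mod 8 ⇒ (2/1325)^2 = +1]
  = (1325/11)    [QR: 1325 ≡ 1 mod 4, sign kept]
  = (5/11)    [1325 ≡ 5 mod 11]
  = (11/5)    [QR: 5 ≡ 1 mod 4, sign kept]
  = (1/5)    [11 ≡ 1 mod 5]
  = 1    [(1/5) = 1]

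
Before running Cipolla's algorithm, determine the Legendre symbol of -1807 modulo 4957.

-1

Reduce the numerator: -1807 ≡ 3150 (mod 4957), so (-1807/4957) = (3150/4957).
Factor out 2: 3150 = 2·1575. Since 4957 ≡ 5 (mod 8), (2/4957) = -1. Now have -(1575/4957).
4957 ≡ 1 (mod 4), so quadratic reciprocity gives (1575/4957) = (4957/1575). Reduce: 4957 ≡ 232 (mod 1575). Now have -(232/1575).
Factor out 2: 232 = 2^3·29. Since 1575 ≡ 7 (mod 8), (2/1575) = +1, and (2/1575)^3 = +1. Now have -(29/1575).
29 ≡ 1 (mod 4), so quadratic reciprocity gives (29/1575) = (1575/29). Reduce: 1575 ≡ 9 (mod 29). Now have -(9/29).
9 ≡ 1 (mod 4), so quadratic reciprocity gives (9/29) = (29/9). Reduce: 29 ≡ 2 (mod 9). Now have -(2/9).
Factor out 2: 2 = 2. Since 9 ≡ 1 (mod 8), (2/9) = +1. Now have -(1/9).
(1/9) = 1. Collecting the sign factors: -1.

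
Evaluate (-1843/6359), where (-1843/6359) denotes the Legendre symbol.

Reduce the numerator: -1843 ≡ 4516 (mod 6359), so (-1843/6359) = (4516/6359).
Factor out 2: 4516 = 2^2·1129. Since 6359 ≡ 7 (mod 8), (2/6359) = +1, and (2/6359)^2 = +1. Now have (1129/6359).
1129 ≡ 1 (mod 4), so quadratic reciprocity gives (1129/6359) = (6359/1129). Reduce: 6359 ≡ 714 (mod 1129). Now have (714/1129).
Factor out 2: 714 = 2·357. Since 1129 ≡ 1 (mod 8), (2/1129) = +1. Now have (357/1129).
357 ≡ 1 (mod 4), so quadratic reciprocity gives (357/1129) = (1129/357). Reduce: 1129 ≡ 58 (mod 357). Now have (58/357).
Factor out 2: 58 = 2·29. Since 357 ≡ 5 (mod 8), (2/357) = -1. Now have -(29/357).
29 ≡ 1 (mod 4), so quadratic reciprocity gives (29/357) = (357/29). Reduce: 357 ≡ 9 (mod 29). Now have -(9/29).
9 ≡ 1 (mod 4), so quadratic reciprocity gives (9/29) = (29/9). Reduce: 29 ≡ 2 (mod 9). Now have -(2/9).
Factor out 2: 2 = 2. Since 9 ≡ 1 (mod 8), (2/9) = +1. Now have -(1/9).
(1/9) = 1. Collecting the sign factors: -1.

-1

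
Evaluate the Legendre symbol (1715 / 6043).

1

Both 1715 ≡ 3 and 6043 ≡ 3 (mod 4), so reciprocity gives (1715 / 6043) = -(6043 / 1715). Reduce: 6043 ≡ 898 (mod 1715). Now have -(898 / 1715).
Factor out 2: 898 = 2·449. Since 1715 ≡ 3 (mod 8), (2 / 1715) = -1. Now have (449 / 1715).
449 ≡ 1 (mod 4), so quadratic reciprocity gives (449 / 1715) = (1715 / 449). Reduce: 1715 ≡ 368 (mod 449). Now have (368 / 449).
Factor out 2: 368 = 2^4·23. Since 449 ≡ 1 (mod 8), (2 / 449) = +1, and (2 / 449)^4 = +1. Now have (23 / 449).
449 ≡ 1 (mod 4), so quadratic reciprocity gives (23 / 449) = (449 / 23). Reduce: 449 ≡ 12 (mod 23). Now have (12 / 23).
Factor out 2: 12 = 2^2·3. Since 23 ≡ 7 (mod 8), (2 / 23) = +1, and (2 / 23)^2 = +1. Now have (3 / 23).
Both 3 ≡ 3 and 23 ≡ 3 (mod 4), so reciprocity gives (3 / 23) = -(23 / 3). Reduce: 23 ≡ 2 (mod 3). Now have -(2 / 3).
Factor out 2: 2 = 2. Since 3 ≡ 3 (mod 8), (2 / 3) = -1. Now have (1 / 3).
(1 / 3) = 1. Collecting the sign factors: 1.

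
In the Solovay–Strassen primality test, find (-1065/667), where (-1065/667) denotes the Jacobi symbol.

-1

(-1065/667)
  = -(1065/667)    [667 ≡ 3 mod 4 ⇒ (-1/667) = -1]
  = -(398/667)    [1065 ≡ 398 mod 667]
  = (199/667)    [667 ≡ 3 mod 8 ⇒ (2/667) = -1]
  = -(667/199)    [QR: both ≡ 3 mod 4, sign flips]
  = -(70/199)    [667 ≡ 70 mod 199]
  = -(35/199)    [199 ≡ 7 mod 8 ⇒ (2/199) = +1]
  = (199/35)    [QR: both ≡ 3 mod 4, sign flips]
  = (24/35)    [199 ≡ 24 mod 35]
  = -(3/35)    [35 ≡ 3 mod 8 ⇒ (2/35)^3 = -1]
  = (35/3)    [QR: both ≡ 3 mod 4, sign flips]
  = (2/3)    [35 ≡ 2 mod 3]
  = -(1/3)    [3 ≡ 3 mod 8 ⇒ (2/3) = -1]
  = -1    [(1/3) = 1]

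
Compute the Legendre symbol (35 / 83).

-1

Both 35 ≡ 3 and 83 ≡ 3 (mod 4), so reciprocity gives (35 / 83) = -(83 / 35). Reduce: 83 ≡ 13 (mod 35). Now have -(13 / 35).
13 ≡ 1 (mod 4), so quadratic reciprocity gives (13 / 35) = (35 / 13). Reduce: 35 ≡ 9 (mod 13). Now have -(9 / 13).
9 ≡ 1 (mod 4), so quadratic reciprocity gives (9 / 13) = (13 / 9). Reduce: 13 ≡ 4 (mod 9). Now have -(4 / 9).
Factor out 2: 4 = 2^2. Since 9 ≡ 1 (mod 8), (2 / 9) = +1, and (2 / 9)^2 = +1. Now have -(1 / 9).
(1 / 9) = 1. Collecting the sign factors: -1.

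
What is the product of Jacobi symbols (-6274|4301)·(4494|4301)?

1

By multiplicativity, (-6274·4494|4301) = (-6274|4301)·(4494|4301).
First factor (-6274|4301):
(-6274|4301)
  = (6274|4301)    [4301 ≡ 1 mod 4 ⇒ (-1|4301) = +1]
  = (1973|4301)    [6274 ≡ 1973 mod 4301]
  = (4301|1973)    [QR: 1973 ≡ 1 mod 4, sign kept]
  = (355|1973)    [4301 ≡ 355 mod 1973]
  = (1973|355)    [QR: 1973 ≡ 1 mod 4, sign kept]
  = (198|355)    [1973 ≡ 198 mod 355]
  = -(99|355)    [355 ≡ 3 mod 8 ⇒ (2|355) = -1]
  = (355|99)    [QR: both ≡ 3 mod 4, sign flips]
  = (58|99)    [355 ≡ 58 mod 99]
  = -(29|99)    [99 ≡ 3 mod 8 ⇒ (2|99) = -1]
  = -(99|29)    [QR: 29 ≡ 1 mod 4, sign kept]
  = -(12|29)    [99 ≡ 12 mod 29]
  = -(3|29)    [29 ≡ 5 mod 8 ⇒ (2|29)^2 = +1]
  = -(29|3)    [QR: 29 ≡ 1 mod 4, sign kept]
  = -(2|3)    [29 ≡ 2 mod 3]
  = (1|3)    [3 ≡ 3 mod 8 ⇒ (2|3) = -1]
  = 1    [(1|3) = 1]
Second factor (4494|4301):
(4494|4301)
  = (193|4301)    [4494 ≡ 193 mod 4301]
  = (4301|193)    [QR: 193 ≡ 1 mod 4, sign kept]
  = (55|193)    [4301 ≡ 55 mod 193]
  = (193|55)    [QR: 193 ≡ 1 mod 4, sign kept]
  = (28|55)    [193 ≡ 28 mod 55]
  = (7|55)    [55 ≡ 7 mod 8 ⇒ (2|55)^2 = +1]
  = -(55|7)    [QR: both ≡ 3 mod 4, sign flips]
  = -(6|7)    [55 ≡ 6 mod 7]
  = -(3|7)    [7 ≡ 7 mod 8 ⇒ (2|7) = +1]
  = (7|3)    [QR: both ≡ 3 mod 4, sign flips]
  = (1|3)    [7 ≡ 1 mod 3]
  = 1    [(1|3) = 1]
Product: (1)·(1) = 1.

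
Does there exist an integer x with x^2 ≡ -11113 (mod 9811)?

Pull out -1: (-11113/9811) = (-1/9811)·(11113/9811). Since 9811 ≡ 3 (mod 4), (-1/9811) = -1. Now have -(11113/9811).
Reduce the numerator: 11113 ≡ 1302 (mod 9811), so (11113/9811) = (1302/9811).
Factor out 2: 1302 = 2·651. Since 9811 ≡ 3 (mod 8), (2/9811) = -1. Now have (651/9811).
Both 651 ≡ 3 and 9811 ≡ 3 (mod 4), so reciprocity gives (651/9811) = -(9811/651). Reduce: 9811 ≡ 46 (mod 651). Now have -(46/651).
Factor out 2: 46 = 2·23. Since 651 ≡ 3 (mod 8), (2/651) = -1. Now have (23/651).
Both 23 ≡ 3 and 651 ≡ 3 (mod 4), so reciprocity gives (23/651) = -(651/23). Reduce: 651 ≡ 7 (mod 23). Now have -(7/23).
Both 7 ≡ 3 and 23 ≡ 3 (mod 4), so reciprocity gives (7/23) = -(23/7). Reduce: 23 ≡ 2 (mod 7). Now have (2/7).
Factor out 2: 2 = 2. Since 7 ≡ 7 (mod 8), (2/7) = +1. Now have (1/7).
(1/7) = 1. Collecting the sign factors: 1.
(-11113/9811) = 1, and 9811 is prime, so -11113 is a quadratic residue mod 9811.

yes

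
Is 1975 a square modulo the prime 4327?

yes

(1975/4327)
  = -(4327/1975)    [QR: both ≡ 3 mod 4, sign flips]
  = -(377/1975)    [4327 ≡ 377 mod 1975]
  = -(1975/377)    [QR: 377 ≡ 1 mod 4, sign kept]
  = -(90/377)    [1975 ≡ 90 mod 377]
  = -(45/377)    [377 ≡ 1 mod 8 ⇒ (2/377) = +1]
  = -(377/45)    [QR: 45 ≡ 1 mod 4, sign kept]
  = -(17/45)    [377 ≡ 17 mod 45]
  = -(45/17)    [QR: 17 ≡ 1 mod 4, sign kept]
  = -(11/17)    [45 ≡ 11 mod 17]
  = -(17/11)    [QR: 17 ≡ 1 mod 4, sign kept]
  = -(6/11)    [17 ≡ 6 mod 11]
  = (3/11)    [11 ≡ 3 mod 8 ⇒ (2/11) = -1]
  = -(11/3)    [QR: both ≡ 3 mod 4, sign flips]
  = -(2/3)    [11 ≡ 2 mod 3]
  = (1/3)    [3 ≡ 3 mod 8 ⇒ (2/3) = -1]
  = 1    [(1/3) = 1]
(1975/4327) = 1, and 4327 is prime, so 1975 is a quadratic residue mod 4327.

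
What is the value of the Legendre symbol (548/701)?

(548/701)
  = (137/701)    [701 ≡ 5 mod 8 ⇒ (2/701)^2 = +1]
  = (701/137)    [QR: 137 ≡ 1 mod 4, sign kept]
  = (16/137)    [701 ≡ 16 mod 137]
  = (1/137)    [137 ≡ 1 mod 8 ⇒ (2/137)^4 = +1]
  = 1    [(1/137) = 1]

1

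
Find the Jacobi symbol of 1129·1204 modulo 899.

By multiplicativity, (1129·1204 / 899) = (1129 / 899)·(1204 / 899).
First factor (1129 / 899):
Reduce the numerator: 1129 ≡ 230 (mod 899), so (1129 / 899) = (230 / 899).
Factor out 2: 230 = 2·115. Since 899 ≡ 3 (mod 8), (2 / 899) = -1. Now have -(115 / 899).
Both 115 ≡ 3 and 899 ≡ 3 (mod 4), so reciprocity gives (115 / 899) = -(899 / 115). Reduce: 899 ≡ 94 (mod 115). Now have (94 / 115).
Factor out 2: 94 = 2·47. Since 115 ≡ 3 (mod 8), (2 / 115) = -1. Now have -(47 / 115).
Both 47 ≡ 3 and 115 ≡ 3 (mod 4), so reciprocity gives (47 / 115) = -(115 / 47). Reduce: 115 ≡ 21 (mod 47). Now have (21 / 47).
21 ≡ 1 (mod 4), so quadratic reciprocity gives (21 / 47) = (47 / 21). Reduce: 47 ≡ 5 (mod 21). Now have (5 / 21).
5 ≡ 1 (mod 4), so quadratic reciprocity gives (5 / 21) = (21 / 5). Reduce: 21 ≡ 1 (mod 5). Now have (1 / 5).
(1 / 5) = 1. Collecting the sign factors: 1.
Second factor (1204 / 899):
Reduce the numerator: 1204 ≡ 305 (mod 899), so (1204 / 899) = (305 / 899).
305 ≡ 1 (mod 4), so quadratic reciprocity gives (305 / 899) = (899 / 305). Reduce: 899 ≡ 289 (mod 305). Now have (289 / 305).
289 ≡ 1 (mod 4), so quadratic reciprocity gives (289 / 305) = (305 / 289). Reduce: 305 ≡ 16 (mod 289). Now have (16 / 289).
Factor out 2: 16 = 2^4. Since 289 ≡ 1 (mod 8), (2 / 289) = +1, and (2 / 289)^4 = +1. Now have (1 / 289).
(1 / 289) = 1. Collecting the sign factors: 1.
Product: (1)·(1) = 1.

1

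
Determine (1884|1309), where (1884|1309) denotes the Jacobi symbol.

-1

Reduce the numerator: 1884 ≡ 575 (mod 1309), so (1884|1309) = (575|1309).
1309 ≡ 1 (mod 4), so quadratic reciprocity gives (575|1309) = (1309|575). Reduce: 1309 ≡ 159 (mod 575). Now have (159|575).
Both 159 ≡ 3 and 575 ≡ 3 (mod 4), so reciprocity gives (159|575) = -(575|159). Reduce: 575 ≡ 98 (mod 159). Now have -(98|159).
Factor out 2: 98 = 2·49. Since 159 ≡ 7 (mod 8), (2|159) = +1. Now have -(49|159).
49 ≡ 1 (mod 4), so quadratic reciprocity gives (49|159) = (159|49). Reduce: 159 ≡ 12 (mod 49). Now have -(12|49).
Factor out 2: 12 = 2^2·3. Since 49 ≡ 1 (mod 8), (2|49) = +1, and (2|49)^2 = +1. Now have -(3|49).
49 ≡ 1 (mod 4), so quadratic reciprocity gives (3|49) = (49|3). Reduce: 49 ≡ 1 (mod 3). Now have -(1|3).
(1|3) = 1. Collecting the sign factors: -1.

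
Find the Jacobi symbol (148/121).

Reduce the numerator: 148 ≡ 27 (mod 121), so (148/121) = (27/121).
121 ≡ 1 (mod 4), so quadratic reciprocity gives (27/121) = (121/27). Reduce: 121 ≡ 13 (mod 27). Now have (13/27).
13 ≡ 1 (mod 4), so quadratic reciprocity gives (13/27) = (27/13). Reduce: 27 ≡ 1 (mod 13). Now have (1/13).
(1/13) = 1. Collecting the sign factors: 1.

1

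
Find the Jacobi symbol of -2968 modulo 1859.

-1

(-2968 / 1859)
  = (750 / 1859)    [-2968 ≡ 750 mod 1859]
  = -(375 / 1859)    [1859 ≡ 3 mod 8 ⇒ (2 / 1859) = -1]
  = (1859 / 375)    [QR: both ≡ 3 mod 4, sign flips]
  = (359 / 375)    [1859 ≡ 359 mod 375]
  = -(375 / 359)    [QR: both ≡ 3 mod 4, sign flips]
  = -(16 / 359)    [375 ≡ 16 mod 359]
  = -(1 / 359)    [359 ≡ 7 mod 8 ⇒ (2 / 359)^4 = +1]
  = -1    [(1 / 359) = 1]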